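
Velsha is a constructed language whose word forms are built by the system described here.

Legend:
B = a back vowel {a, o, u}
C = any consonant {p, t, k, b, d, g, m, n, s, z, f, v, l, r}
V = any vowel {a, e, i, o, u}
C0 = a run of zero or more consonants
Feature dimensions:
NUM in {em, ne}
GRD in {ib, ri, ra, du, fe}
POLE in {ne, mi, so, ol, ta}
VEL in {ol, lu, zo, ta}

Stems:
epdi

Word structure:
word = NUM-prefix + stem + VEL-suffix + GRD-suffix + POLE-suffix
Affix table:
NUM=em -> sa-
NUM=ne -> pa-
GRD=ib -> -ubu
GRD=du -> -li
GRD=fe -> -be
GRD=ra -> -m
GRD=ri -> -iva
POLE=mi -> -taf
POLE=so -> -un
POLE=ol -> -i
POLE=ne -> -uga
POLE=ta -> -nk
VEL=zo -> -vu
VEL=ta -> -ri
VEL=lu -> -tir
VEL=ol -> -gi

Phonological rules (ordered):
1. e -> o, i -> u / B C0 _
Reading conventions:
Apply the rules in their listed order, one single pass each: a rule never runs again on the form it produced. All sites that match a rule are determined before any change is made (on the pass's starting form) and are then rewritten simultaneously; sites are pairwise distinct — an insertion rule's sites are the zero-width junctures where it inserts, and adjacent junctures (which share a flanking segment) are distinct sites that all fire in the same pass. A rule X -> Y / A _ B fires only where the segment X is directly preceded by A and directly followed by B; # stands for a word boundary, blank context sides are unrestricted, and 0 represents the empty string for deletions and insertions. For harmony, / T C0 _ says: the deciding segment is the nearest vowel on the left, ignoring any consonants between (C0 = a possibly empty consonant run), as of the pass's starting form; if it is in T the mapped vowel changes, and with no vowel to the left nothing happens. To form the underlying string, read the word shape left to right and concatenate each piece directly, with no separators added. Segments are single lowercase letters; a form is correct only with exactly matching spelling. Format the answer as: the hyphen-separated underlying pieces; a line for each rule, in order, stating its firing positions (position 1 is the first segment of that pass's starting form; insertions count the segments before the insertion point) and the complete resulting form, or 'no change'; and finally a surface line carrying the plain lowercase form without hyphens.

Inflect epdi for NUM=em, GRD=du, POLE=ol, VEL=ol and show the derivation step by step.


underlying: sa-epdi-gi-li-i
1. e -> o, i -> u / B C0 _: fires at position(s) 3: saopdigilii
surface: saopdigilii


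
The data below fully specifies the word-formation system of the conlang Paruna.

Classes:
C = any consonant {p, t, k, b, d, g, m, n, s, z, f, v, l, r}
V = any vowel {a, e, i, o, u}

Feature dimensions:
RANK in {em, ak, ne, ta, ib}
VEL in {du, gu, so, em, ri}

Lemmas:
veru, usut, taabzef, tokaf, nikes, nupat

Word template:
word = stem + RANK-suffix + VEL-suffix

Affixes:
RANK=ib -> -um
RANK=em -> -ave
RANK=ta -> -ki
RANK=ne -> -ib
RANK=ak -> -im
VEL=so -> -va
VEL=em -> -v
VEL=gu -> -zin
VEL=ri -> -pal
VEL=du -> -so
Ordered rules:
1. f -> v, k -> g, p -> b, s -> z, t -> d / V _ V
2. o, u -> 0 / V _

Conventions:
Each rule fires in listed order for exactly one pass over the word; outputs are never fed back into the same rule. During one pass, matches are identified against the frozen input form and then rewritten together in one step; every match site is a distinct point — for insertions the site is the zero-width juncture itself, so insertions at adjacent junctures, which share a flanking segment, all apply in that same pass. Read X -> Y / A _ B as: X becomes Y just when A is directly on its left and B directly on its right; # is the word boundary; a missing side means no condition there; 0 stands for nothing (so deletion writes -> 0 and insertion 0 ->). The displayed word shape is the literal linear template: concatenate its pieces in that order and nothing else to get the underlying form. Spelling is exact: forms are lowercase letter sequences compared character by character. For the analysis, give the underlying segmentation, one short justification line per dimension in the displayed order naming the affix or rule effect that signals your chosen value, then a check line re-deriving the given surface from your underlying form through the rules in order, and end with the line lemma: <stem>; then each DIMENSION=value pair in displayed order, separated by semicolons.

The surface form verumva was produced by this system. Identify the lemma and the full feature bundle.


underlying: veru-um-va
RANK=ib - signalled by the affix -um
VEL=so - signalled by the affix -va
check: veruumva -> veruumva -> verumva
lemma: veru; RANK=ib; VEL=so


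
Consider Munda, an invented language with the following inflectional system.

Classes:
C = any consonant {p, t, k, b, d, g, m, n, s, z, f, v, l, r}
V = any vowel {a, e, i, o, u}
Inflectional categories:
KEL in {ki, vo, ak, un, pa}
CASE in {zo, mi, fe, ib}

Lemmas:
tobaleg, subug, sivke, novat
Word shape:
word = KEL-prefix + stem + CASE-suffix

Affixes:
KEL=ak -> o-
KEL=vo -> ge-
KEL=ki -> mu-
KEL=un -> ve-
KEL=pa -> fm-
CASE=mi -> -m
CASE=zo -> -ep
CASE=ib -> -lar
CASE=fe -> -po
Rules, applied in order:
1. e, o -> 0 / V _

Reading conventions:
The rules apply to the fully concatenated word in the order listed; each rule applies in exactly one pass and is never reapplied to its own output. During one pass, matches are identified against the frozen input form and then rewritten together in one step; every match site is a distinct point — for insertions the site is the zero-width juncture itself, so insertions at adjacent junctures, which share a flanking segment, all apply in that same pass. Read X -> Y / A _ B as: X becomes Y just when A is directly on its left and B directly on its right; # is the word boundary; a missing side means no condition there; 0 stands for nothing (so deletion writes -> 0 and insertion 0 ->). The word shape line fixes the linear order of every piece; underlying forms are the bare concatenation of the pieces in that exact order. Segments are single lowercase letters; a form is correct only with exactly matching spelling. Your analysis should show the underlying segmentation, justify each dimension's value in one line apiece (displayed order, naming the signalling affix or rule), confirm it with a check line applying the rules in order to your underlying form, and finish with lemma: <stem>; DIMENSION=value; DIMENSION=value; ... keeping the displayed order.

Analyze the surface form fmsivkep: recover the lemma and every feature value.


underlying: fm-sivke-ep
KEL=pa - signalled by the affix fm-
CASE=zo - signalled by the affix -ep
check: fmsivkeep -> fmsivkep
lemma: sivke; KEL=pa; CASE=zo


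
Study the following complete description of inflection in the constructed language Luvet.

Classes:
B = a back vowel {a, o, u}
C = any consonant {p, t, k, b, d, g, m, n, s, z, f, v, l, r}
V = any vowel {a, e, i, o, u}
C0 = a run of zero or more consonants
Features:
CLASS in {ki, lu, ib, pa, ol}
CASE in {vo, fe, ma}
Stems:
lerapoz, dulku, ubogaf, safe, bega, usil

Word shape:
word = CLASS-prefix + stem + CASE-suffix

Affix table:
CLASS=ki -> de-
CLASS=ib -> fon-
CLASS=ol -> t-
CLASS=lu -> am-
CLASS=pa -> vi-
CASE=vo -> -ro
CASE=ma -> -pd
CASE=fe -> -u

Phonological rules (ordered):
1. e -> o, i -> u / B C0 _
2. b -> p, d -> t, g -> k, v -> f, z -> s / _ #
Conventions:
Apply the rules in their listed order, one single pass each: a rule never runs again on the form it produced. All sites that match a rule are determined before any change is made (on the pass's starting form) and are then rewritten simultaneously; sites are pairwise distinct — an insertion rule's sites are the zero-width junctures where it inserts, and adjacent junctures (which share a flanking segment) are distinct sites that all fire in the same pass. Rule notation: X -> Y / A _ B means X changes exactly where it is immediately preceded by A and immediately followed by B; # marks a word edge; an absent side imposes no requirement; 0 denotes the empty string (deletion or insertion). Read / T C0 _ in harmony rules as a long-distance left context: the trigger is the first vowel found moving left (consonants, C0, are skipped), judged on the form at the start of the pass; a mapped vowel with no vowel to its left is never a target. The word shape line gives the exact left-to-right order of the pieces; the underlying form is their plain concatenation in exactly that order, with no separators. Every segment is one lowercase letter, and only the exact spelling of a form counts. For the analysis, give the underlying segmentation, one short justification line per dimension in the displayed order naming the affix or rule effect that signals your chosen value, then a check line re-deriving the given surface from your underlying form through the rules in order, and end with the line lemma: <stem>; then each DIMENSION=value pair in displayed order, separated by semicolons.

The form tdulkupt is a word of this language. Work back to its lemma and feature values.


underlying: t-dulku-pd
CLASS=ol - signalled by the affix t-
CASE=ma - signalled by the affix -pd
check: tdulkupd -> tdulkupd -> tdulkupt
lemma: dulku; CLASS=ol; CASE=ma


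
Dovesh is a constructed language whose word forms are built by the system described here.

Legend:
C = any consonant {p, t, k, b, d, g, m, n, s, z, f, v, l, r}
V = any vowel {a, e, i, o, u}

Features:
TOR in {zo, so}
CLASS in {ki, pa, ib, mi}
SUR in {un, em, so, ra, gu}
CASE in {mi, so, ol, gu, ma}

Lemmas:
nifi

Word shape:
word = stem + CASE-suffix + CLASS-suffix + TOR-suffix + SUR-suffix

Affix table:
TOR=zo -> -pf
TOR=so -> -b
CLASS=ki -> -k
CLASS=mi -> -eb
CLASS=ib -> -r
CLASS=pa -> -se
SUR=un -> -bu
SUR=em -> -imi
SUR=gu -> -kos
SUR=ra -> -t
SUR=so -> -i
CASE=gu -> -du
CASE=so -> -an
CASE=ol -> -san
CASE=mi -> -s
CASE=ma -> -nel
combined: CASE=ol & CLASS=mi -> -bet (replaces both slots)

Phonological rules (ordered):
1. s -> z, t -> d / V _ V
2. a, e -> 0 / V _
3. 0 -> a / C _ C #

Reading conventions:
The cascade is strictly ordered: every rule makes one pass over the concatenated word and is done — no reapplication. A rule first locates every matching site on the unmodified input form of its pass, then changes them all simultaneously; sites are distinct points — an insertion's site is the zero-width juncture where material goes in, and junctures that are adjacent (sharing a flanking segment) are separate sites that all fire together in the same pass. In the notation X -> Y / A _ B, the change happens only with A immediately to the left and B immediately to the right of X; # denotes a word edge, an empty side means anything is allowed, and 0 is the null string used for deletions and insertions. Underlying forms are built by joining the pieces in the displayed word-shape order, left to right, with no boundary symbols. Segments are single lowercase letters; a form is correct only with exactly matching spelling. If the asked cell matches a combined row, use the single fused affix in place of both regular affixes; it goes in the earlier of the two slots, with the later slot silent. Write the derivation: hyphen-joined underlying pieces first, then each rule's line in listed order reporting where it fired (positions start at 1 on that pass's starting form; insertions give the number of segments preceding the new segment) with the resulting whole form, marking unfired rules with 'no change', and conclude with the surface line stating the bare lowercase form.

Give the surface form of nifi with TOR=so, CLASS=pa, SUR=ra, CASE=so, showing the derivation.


underlying: nifi-an-se-b-t
1. s -> z, t -> d / V _ V: no change
2. a, e -> 0 / V _: fires at position(s) 5: nifinsebt
3. 0 -> a / C _ C #: inserts after position(s) 8: nifinsebat
surface: nifinsebat


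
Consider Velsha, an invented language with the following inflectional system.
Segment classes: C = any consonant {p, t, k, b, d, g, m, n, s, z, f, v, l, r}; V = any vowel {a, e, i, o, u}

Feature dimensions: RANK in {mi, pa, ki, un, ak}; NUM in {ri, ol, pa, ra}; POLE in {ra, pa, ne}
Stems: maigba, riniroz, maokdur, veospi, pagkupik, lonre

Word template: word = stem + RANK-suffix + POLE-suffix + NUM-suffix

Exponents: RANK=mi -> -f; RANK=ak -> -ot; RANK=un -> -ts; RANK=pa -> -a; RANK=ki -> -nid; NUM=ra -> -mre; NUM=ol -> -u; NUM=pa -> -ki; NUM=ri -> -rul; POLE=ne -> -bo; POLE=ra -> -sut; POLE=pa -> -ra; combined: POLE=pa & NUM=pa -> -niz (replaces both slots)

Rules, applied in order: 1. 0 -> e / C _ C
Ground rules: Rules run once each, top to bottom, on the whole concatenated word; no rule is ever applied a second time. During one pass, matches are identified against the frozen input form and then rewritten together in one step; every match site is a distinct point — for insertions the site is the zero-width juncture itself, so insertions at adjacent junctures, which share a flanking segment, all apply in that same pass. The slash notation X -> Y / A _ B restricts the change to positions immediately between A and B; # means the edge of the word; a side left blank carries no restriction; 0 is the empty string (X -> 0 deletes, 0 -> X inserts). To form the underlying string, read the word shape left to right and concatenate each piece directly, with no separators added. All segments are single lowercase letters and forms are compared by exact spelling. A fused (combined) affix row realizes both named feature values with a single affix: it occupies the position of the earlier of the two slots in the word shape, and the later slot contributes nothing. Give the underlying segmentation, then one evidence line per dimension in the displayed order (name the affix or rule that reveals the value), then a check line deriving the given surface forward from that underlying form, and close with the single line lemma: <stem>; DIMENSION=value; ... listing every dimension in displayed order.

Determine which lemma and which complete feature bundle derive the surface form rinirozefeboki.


underlying: riniroz-f-bo-ki
RANK=mi - signalled by the affix -f
NUM=pa - signalled by the affix -ki
POLE=ne - signalled by the affix -bo
check: rinirozfboki -> rinirozefeboki
lemma: riniroz; RANK=mi; NUM=pa; POLE=ne


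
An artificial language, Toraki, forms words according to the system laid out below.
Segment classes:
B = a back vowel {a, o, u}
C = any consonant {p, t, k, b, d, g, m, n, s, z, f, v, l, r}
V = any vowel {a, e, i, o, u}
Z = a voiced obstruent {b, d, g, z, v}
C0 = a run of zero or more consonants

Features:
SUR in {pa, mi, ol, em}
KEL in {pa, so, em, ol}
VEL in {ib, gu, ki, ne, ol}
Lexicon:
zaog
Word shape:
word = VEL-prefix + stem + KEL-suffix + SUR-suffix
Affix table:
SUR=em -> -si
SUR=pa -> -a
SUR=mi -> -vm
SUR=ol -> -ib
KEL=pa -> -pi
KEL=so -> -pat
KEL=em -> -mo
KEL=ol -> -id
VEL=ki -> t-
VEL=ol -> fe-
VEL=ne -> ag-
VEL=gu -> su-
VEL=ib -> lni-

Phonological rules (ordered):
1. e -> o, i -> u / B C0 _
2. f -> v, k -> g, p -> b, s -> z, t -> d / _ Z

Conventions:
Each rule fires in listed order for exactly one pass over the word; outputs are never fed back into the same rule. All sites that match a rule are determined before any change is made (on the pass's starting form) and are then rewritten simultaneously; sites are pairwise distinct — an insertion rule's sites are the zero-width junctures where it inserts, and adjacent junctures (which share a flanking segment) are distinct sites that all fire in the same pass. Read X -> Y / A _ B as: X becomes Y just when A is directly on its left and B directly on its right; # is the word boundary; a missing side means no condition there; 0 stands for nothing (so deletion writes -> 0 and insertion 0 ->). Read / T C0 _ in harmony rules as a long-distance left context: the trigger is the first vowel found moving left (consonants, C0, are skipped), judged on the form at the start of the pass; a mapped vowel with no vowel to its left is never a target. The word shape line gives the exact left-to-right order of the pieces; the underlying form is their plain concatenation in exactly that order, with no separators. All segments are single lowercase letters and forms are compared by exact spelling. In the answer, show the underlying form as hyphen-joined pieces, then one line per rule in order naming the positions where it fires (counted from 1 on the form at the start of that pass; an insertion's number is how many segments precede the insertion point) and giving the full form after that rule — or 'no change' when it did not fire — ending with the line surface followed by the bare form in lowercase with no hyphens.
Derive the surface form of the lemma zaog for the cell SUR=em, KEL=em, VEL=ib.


underlying: lni-zaog-mo-si
1. e -> o, i -> u / B C0 _: fires at position(s) 11: lnizaogmosu
2. f -> v, k -> g, p -> b, s -> z, t -> d / _ Z: no change
surface: lnizaogmosu


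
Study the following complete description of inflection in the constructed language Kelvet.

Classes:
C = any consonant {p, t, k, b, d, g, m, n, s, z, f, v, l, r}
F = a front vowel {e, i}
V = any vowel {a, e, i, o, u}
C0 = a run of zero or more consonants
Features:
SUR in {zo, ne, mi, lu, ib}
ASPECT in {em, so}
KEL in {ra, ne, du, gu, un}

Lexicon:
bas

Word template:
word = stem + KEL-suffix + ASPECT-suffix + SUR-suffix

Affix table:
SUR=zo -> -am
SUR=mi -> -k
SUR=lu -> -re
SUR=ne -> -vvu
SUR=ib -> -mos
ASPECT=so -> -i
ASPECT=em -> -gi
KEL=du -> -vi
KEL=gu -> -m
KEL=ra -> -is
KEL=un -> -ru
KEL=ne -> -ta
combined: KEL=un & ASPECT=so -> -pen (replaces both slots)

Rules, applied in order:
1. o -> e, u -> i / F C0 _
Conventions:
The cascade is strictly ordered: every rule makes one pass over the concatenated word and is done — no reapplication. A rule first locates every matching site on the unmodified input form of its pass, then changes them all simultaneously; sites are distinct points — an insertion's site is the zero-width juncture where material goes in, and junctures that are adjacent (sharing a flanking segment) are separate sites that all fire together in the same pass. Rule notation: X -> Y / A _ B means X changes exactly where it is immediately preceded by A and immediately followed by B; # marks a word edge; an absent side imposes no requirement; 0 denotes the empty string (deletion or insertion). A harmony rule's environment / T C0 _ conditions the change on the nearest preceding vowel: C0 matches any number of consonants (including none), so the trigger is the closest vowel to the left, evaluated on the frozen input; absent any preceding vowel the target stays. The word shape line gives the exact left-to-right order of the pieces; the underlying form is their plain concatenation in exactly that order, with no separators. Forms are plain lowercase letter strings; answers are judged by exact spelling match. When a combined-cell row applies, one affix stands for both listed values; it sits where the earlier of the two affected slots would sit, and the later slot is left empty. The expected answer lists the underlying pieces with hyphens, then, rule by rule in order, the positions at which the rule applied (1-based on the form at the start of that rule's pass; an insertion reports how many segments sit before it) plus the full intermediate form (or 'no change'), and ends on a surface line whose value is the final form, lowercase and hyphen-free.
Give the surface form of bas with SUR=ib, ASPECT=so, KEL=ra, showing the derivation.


underlying: bas-is-i-mos
1. o -> e, u -> i / F C0 _: fires at position(s) 8: basisimes
surface: basisimes


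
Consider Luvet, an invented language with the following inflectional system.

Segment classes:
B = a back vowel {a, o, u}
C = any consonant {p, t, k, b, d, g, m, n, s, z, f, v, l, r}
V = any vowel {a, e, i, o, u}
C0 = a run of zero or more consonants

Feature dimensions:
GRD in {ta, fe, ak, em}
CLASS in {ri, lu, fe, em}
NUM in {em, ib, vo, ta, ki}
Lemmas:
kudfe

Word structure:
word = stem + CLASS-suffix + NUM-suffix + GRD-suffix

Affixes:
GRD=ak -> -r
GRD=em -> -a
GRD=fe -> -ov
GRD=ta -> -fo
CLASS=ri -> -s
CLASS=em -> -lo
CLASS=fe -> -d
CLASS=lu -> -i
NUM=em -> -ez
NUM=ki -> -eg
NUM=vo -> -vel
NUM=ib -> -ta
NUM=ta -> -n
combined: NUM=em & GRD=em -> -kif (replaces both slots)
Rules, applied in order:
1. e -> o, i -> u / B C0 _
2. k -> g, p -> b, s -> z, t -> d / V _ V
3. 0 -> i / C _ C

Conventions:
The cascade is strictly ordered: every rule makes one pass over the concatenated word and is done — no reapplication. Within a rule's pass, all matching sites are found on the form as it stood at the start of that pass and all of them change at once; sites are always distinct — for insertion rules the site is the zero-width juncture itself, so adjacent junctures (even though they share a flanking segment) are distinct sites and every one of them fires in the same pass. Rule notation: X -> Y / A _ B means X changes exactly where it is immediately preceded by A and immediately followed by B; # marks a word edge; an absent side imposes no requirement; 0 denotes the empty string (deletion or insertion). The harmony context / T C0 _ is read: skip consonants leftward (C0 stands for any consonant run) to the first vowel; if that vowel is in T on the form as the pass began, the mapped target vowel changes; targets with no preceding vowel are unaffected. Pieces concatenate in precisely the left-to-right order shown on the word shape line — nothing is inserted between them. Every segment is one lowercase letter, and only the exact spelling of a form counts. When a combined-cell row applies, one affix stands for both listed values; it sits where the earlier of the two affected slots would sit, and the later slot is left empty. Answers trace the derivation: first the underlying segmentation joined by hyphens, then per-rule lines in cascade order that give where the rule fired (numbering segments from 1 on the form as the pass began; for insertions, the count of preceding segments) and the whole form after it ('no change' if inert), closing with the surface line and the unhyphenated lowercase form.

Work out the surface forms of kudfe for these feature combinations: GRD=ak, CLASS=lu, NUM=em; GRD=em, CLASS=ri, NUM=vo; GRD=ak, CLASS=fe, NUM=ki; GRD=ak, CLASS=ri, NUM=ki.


cell GRD=ak, CLASS=lu, NUM=em:
underlying: kudfe-i-ez-r
1. e -> o, i -> u / B C0 _: fires at position(s) 5: kudfoiezr
2. k -> g, p -> b, s -> z, t -> d / V _ V: no change
3. 0 -> i / C _ C: inserts after position(s) 3, 8: kudifoiezir
surface: kudifoiezir

cell GRD=em, CLASS=ri, NUM=vo:
underlying: kudfe-s-vel-a
1. e -> o, i -> u / B C0 _: fires at position(s) 5: kudfosvela
2. k -> g, p -> b, s -> z, t -> d / V _ V: no change
3. 0 -> i / C _ C: inserts after position(s) 3, 6: kudifosivela
surface: kudifosivela

cell GRD=ak, CLASS=fe, NUM=ki:
underlying: kudfe-d-eg-r
1. e -> o, i -> u / B C0 _: fires at position(s) 5: kudfodegr
2. k -> g, p -> b, s -> z, t -> d / V _ V: no change
3. 0 -> i / C _ C: inserts after position(s) 3, 8: kudifodegir
surface: kudifodegir

cell GRD=ak, CLASS=ri, NUM=ki:
underlying: kudfe-s-eg-r
1. e -> o, i -> u / B C0 _: fires at position(s) 5: kudfosegr
2. k -> g, p -> b, s -> z, t -> d / V _ V: fires at position(s) 6: kudfozegr
3. 0 -> i / C _ C: inserts after position(s) 3, 8: kudifozegir
surface: kudifozegir


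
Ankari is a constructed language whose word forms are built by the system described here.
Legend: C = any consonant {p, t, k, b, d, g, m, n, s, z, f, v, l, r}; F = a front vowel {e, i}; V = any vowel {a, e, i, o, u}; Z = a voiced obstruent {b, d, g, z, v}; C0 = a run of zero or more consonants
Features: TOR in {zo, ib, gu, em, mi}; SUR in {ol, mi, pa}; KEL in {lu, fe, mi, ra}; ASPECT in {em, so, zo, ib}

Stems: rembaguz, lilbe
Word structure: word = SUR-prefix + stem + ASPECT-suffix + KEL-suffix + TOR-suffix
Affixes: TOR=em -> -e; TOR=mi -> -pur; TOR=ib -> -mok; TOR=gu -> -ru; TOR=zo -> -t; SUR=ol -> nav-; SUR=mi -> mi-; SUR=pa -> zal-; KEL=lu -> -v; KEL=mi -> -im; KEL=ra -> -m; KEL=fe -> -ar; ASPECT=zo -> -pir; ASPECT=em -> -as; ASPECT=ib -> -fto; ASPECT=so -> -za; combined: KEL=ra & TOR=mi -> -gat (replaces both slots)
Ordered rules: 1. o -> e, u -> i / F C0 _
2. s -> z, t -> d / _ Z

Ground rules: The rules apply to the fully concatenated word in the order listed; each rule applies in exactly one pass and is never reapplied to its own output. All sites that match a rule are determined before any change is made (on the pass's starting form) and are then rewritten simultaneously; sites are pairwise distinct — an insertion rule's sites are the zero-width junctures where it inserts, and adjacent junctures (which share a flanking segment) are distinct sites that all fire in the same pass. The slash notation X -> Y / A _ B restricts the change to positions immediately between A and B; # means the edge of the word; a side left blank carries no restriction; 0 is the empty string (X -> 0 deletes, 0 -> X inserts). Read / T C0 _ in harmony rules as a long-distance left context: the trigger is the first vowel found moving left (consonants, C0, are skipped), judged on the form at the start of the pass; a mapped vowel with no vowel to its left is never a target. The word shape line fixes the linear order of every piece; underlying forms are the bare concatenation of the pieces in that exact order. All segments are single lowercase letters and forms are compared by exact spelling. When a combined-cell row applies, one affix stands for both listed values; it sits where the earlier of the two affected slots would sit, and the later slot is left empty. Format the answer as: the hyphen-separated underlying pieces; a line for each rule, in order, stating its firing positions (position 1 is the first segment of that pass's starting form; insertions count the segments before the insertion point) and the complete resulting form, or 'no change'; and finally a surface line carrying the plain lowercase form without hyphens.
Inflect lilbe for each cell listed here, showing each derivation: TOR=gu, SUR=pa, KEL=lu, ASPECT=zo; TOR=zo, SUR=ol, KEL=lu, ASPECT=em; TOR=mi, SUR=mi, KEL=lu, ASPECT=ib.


cell TOR=gu, SUR=pa, KEL=lu, ASPECT=zo:
underlying: zal-lilbe-pir-v-ru
1. o -> e, u -> i / F C0 _: fires at position(s) 14: zallilbepirvri
2. s -> z, t -> d / _ Z: no change
surface: zallilbepirvri

cell TOR=zo, SUR=ol, KEL=lu, ASPECT=em:
underlying: nav-lilbe-as-v-t
1. o -> e, u -> i / F C0 _: no change
2. s -> z, t -> d / _ Z: fires at position(s) 10: navlilbeazvt
surface: navlilbeazvt

cell TOR=mi, SUR=mi, KEL=lu, ASPECT=ib:
underlying: mi-lilbe-fto-v-pur
1. o -> e, u -> i / F C0 _: fires at position(s) 10: mililbeftevpur
2. s -> z, t -> d / _ Z: no change
surface: mililbeftevpur


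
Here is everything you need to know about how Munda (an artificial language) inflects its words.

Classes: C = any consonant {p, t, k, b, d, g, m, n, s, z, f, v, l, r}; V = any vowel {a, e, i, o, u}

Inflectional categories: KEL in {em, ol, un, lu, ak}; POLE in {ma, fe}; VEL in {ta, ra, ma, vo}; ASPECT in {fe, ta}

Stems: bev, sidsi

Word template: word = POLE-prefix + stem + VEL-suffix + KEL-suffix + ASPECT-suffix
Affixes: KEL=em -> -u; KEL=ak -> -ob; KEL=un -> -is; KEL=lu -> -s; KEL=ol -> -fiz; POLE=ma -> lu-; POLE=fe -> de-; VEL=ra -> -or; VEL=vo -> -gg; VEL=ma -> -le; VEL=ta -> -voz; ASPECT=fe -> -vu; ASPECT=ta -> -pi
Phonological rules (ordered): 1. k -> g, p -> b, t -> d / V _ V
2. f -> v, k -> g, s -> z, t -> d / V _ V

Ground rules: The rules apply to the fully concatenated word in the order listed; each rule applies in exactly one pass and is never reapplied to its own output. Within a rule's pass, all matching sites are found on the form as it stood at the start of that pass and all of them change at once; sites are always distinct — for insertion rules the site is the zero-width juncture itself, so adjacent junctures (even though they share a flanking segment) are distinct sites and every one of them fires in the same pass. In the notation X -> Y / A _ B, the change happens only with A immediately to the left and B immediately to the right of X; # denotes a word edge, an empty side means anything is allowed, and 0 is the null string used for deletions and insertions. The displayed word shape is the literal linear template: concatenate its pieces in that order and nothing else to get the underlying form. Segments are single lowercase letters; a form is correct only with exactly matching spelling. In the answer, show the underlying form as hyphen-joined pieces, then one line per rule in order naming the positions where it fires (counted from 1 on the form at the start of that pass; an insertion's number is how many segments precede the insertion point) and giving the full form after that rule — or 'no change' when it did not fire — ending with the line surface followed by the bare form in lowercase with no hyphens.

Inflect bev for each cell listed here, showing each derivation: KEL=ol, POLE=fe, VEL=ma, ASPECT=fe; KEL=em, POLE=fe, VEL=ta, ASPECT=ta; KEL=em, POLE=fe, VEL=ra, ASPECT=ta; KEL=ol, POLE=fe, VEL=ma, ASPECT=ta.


cell KEL=ol, POLE=fe, VEL=ma, ASPECT=fe:
underlying: de-bev-le-fiz-vu
1. k -> g, p -> b, t -> d / V _ V: no change
2. f -> v, k -> g, s -> z, t -> d / V _ V: fires at position(s) 8: debevlevizvu
surface: debevlevizvu

cell KEL=em, POLE=fe, VEL=ta, ASPECT=ta:
underlying: de-bev-voz-u-pi
1. k -> g, p -> b, t -> d / V _ V: fires at position(s) 10: debevvozubi
2. f -> v, k -> g, s -> z, t -> d / V _ V: no change
surface: debevvozubi

cell KEL=em, POLE=fe, VEL=ra, ASPECT=ta:
underlying: de-bev-or-u-pi
1. k -> g, p -> b, t -> d / V _ V: fires at position(s) 9: debevorubi
2. f -> v, k -> g, s -> z, t -> d / V _ V: no change
surface: debevorubi

cell KEL=ol, POLE=fe, VEL=ma, ASPECT=ta:
underlying: de-bev-le-fiz-pi
1. k -> g, p -> b, t -> d / V _ V: no change
2. f -> v, k -> g, s -> z, t -> d / V _ V: fires at position(s) 8: debevlevizpi
surface: debevlevizpi


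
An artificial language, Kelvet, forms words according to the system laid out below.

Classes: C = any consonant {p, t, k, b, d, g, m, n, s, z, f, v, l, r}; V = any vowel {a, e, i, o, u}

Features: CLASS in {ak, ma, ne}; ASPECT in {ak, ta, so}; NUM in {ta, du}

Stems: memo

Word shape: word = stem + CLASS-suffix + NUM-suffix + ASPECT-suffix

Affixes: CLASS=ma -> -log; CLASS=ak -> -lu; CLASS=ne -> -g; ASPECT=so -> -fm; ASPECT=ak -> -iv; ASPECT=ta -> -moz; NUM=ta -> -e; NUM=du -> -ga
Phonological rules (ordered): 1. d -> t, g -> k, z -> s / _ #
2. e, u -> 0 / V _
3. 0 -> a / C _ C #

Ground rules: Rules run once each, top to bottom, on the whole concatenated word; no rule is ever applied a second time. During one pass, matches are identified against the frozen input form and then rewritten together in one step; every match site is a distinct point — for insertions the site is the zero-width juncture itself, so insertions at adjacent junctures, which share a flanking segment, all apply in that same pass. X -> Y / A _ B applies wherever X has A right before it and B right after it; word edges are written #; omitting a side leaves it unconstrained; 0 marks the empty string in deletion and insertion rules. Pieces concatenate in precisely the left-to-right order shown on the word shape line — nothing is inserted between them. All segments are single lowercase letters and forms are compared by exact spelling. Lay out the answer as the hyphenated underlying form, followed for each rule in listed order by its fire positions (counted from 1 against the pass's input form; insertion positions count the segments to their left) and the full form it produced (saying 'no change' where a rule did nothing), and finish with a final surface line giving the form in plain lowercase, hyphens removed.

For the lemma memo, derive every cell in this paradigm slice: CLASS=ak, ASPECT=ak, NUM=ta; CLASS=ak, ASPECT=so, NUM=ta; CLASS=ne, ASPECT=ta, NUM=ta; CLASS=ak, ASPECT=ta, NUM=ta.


cell CLASS=ak, ASPECT=ak, NUM=ta:
underlying: memo-lu-e-iv
1. d -> t, g -> k, z -> s / _ #: no change
2. e, u -> 0 / V _: fires at position(s) 7: memoluiv
3. 0 -> a / C _ C #: no change
surface: memoluiv

cell CLASS=ak, ASPECT=so, NUM=ta:
underlying: memo-lu-e-fm
1. d -> t, g -> k, z -> s / _ #: no change
2. e, u -> 0 / V _: fires at position(s) 7: memolufm
3. 0 -> a / C _ C #: inserts after position(s) 7: memolufam
surface: memolufam

cell CLASS=ne, ASPECT=ta, NUM=ta:
underlying: memo-g-e-moz
1. d -> t, g -> k, z -> s / _ #: fires at position(s) 9: memogemos
2. e, u -> 0 / V _: no change
3. 0 -> a / C _ C #: no change
surface: memogemos

cell CLASS=ak, ASPECT=ta, NUM=ta:
underlying: memo-lu-e-moz
1. d -> t, g -> k, z -> s / _ #: fires at position(s) 10: memoluemos
2. e, u -> 0 / V _: fires at position(s) 7: memolumos
3. 0 -> a / C _ C #: no change
surface: memolumos


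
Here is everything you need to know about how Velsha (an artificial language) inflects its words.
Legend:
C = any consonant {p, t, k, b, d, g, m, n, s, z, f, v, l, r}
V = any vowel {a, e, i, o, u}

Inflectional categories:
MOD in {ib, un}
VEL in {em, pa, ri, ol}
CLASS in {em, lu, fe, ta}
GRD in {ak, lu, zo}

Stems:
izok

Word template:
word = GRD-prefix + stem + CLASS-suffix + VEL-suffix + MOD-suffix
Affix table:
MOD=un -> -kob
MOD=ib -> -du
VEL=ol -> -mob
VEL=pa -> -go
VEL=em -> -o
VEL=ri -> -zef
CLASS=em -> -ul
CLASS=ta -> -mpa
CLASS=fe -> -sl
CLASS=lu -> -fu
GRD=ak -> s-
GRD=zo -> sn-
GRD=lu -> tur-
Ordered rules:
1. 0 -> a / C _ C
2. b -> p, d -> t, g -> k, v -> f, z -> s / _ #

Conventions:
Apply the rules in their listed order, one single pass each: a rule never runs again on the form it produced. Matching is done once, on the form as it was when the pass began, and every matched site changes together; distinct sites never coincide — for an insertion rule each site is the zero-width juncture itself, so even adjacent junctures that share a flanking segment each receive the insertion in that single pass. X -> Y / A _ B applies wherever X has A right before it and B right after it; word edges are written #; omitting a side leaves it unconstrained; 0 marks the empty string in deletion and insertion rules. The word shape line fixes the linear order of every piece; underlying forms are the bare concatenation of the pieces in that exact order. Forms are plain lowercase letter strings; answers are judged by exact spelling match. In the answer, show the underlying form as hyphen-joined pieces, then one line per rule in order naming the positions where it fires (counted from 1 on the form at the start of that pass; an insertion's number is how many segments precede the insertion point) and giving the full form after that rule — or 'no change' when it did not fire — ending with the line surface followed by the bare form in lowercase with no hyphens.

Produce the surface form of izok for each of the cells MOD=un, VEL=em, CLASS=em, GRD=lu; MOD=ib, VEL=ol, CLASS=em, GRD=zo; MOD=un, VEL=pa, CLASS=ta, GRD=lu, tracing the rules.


cell MOD=un, VEL=em, CLASS=em, GRD=lu:
underlying: tur-izok-ul-o-kob
1. 0 -> a / C _ C: no change
2. b -> p, d -> t, g -> k, v -> f, z -> s / _ #: fires at position(s) 13: turizokulokop
surface: turizokulokop

cell MOD=ib, VEL=ol, CLASS=em, GRD=zo:
underlying: sn-izok-ul-mob-du
1. 0 -> a / C _ C: inserts after position(s) 1, 8, 11: sanizokulamobadu
2. b -> p, d -> t, g -> k, v -> f, z -> s / _ #: no change
surface: sanizokulamobadu

cell MOD=un, VEL=pa, CLASS=ta, GRD=lu:
underlying: tur-izok-mpa-go-kob
1. 0 -> a / C _ C: inserts after position(s) 7, 8: turizokamapagokob
2. b -> p, d -> t, g -> k, v -> f, z -> s / _ #: fires at position(s) 17: turizokamapagokop
surface: turizokamapagokop


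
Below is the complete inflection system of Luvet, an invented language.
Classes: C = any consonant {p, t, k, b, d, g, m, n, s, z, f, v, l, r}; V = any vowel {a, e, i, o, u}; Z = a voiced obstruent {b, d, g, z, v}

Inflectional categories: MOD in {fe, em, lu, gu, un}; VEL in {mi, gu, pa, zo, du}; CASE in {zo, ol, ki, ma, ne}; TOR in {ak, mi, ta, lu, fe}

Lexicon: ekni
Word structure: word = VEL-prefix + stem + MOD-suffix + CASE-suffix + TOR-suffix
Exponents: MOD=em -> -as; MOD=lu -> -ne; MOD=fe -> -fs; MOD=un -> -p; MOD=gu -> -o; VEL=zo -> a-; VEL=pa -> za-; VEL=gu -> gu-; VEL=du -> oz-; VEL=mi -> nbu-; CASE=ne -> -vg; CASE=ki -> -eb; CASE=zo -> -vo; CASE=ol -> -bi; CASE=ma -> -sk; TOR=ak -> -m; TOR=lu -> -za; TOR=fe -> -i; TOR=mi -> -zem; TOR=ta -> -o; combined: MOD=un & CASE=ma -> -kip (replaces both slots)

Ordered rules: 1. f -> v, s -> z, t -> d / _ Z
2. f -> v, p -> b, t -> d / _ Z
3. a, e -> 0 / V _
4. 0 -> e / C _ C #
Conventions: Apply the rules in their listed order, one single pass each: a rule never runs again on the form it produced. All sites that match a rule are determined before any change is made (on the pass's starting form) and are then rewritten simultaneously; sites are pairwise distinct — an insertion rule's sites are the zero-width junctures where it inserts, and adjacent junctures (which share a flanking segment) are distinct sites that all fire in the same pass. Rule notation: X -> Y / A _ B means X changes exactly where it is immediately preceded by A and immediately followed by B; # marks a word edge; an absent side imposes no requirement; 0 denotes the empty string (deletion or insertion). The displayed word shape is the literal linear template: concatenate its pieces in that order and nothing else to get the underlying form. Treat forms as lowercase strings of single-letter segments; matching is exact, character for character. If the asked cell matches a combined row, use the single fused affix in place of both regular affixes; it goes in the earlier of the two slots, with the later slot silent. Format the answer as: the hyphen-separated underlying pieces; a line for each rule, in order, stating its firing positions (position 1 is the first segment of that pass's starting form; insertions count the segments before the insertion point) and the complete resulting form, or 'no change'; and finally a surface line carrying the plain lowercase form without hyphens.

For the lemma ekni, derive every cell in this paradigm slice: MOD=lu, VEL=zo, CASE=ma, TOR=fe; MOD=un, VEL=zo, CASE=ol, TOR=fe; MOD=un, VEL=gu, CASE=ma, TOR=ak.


cell MOD=lu, VEL=zo, CASE=ma, TOR=fe:
underlying: a-ekni-ne-sk-i
1. f -> v, s -> z, t -> d / _ Z: no change
2. f -> v, p -> b, t -> d / _ Z: no change
3. a, e -> 0 / V _: fires at position(s) 2: aknineski
4. 0 -> e / C _ C #: no change
surface: aknineski

cell MOD=un, VEL=zo, CASE=ol, TOR=fe:
underlying: a-ekni-p-bi-i
1. f -> v, s -> z, t -> d / _ Z: no change
2. f -> v, p -> b, t -> d / _ Z: fires at position(s) 6: aeknibbii
3. a, e -> 0 / V _: fires at position(s) 2: aknibbii
4. 0 -> e / C _ C #: no change
surface: aknibbii

cell MOD=un, VEL=gu, CASE=ma, TOR=ak:
underlying: gu-ekni-kip-m
1. f -> v, s -> z, t -> d / _ Z: no change
2. f -> v, p -> b, t -> d / _ Z: no change
3. a, e -> 0 / V _: fires at position(s) 3: guknikipm
4. 0 -> e / C _ C #: inserts after position(s) 8: guknikipem
surface: guknikipem


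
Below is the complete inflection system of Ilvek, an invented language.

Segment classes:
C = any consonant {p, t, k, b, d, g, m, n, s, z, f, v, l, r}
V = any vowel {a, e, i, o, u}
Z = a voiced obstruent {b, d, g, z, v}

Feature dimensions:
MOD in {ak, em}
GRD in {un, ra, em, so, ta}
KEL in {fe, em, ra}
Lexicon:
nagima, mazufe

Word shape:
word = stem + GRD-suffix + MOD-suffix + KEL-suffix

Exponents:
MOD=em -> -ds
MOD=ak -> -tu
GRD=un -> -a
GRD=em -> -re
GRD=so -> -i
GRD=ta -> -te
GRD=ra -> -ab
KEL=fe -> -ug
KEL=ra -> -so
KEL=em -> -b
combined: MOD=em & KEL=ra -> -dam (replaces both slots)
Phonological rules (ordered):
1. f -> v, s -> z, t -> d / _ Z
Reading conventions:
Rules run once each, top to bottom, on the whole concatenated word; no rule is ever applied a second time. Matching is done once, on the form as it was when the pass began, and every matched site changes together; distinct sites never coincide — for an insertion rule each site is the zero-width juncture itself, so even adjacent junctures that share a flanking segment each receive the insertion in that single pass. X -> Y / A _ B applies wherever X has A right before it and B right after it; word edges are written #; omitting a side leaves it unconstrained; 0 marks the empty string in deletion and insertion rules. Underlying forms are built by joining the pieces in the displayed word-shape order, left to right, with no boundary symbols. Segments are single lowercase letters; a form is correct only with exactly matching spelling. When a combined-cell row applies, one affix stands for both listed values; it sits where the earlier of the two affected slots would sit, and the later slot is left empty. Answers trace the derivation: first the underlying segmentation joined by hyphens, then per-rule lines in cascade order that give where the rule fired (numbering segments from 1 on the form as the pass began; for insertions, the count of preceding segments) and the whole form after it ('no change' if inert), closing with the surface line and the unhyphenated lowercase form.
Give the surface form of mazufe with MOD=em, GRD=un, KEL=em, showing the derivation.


underlying: mazufe-a-ds-b
1. f -> v, s -> z, t -> d / _ Z: fires at position(s) 9: mazufeadzb
surface: mazufeadzb
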